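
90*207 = 18630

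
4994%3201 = 1793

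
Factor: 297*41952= 2^5 * 3^4* 11^1*19^1*23^1 = 12459744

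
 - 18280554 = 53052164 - 71332718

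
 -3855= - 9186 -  -5331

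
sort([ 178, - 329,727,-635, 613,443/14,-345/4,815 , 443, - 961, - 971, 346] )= [ - 971, - 961, - 635, - 329, - 345/4,443/14,178, 346,  443,613,727,815] 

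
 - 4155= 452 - 4607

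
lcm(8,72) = 72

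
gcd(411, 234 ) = 3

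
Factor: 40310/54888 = 20155/27444 = 2^( - 2)*3^( - 1)*5^1*29^1*139^1*2287^(-1) 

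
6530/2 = 3265 = 3265.00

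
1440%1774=1440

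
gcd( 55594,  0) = 55594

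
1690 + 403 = 2093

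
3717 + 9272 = 12989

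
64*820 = 52480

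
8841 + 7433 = 16274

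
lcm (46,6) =138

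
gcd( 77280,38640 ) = 38640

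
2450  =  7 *350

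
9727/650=9727/650 = 14.96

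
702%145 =122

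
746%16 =10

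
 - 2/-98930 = 1/49465  =  0.00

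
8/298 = 4/149 = 0.03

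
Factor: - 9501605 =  - 5^1*67^1 * 113^1 * 251^1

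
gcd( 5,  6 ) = 1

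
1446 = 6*241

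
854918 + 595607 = 1450525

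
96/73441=96/73441= 0.00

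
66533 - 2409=64124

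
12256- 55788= - 43532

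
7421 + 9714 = 17135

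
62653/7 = 8950 + 3/7 = 8950.43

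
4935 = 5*987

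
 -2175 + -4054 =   -  6229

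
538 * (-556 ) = -299128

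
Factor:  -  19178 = -2^1*43^1*223^1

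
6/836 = 3/418 = 0.01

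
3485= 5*697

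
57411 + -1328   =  56083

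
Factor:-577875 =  - 3^1*5^3*23^1*67^1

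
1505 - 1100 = 405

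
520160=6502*80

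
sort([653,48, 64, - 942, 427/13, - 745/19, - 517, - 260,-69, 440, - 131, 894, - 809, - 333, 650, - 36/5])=[- 942, -809, - 517, - 333, - 260,  -  131, - 69, - 745/19, - 36/5, 427/13, 48,64, 440, 650,653, 894]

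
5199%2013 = 1173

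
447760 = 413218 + 34542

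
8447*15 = 126705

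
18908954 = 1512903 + 17396051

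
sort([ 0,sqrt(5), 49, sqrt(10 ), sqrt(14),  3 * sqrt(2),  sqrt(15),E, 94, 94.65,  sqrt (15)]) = [0,sqrt(5 ),E, sqrt(10),sqrt(14), sqrt( 15 ),sqrt( 15), 3*sqrt(2), 49,94 , 94.65]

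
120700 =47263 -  -73437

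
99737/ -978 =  - 102 + 19/978 =- 101.98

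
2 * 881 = 1762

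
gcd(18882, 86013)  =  9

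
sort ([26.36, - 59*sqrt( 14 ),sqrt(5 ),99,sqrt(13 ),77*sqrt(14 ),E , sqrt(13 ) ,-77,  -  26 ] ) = [- 59*sqrt( 14), - 77,-26, sqrt(5 ), E,sqrt(13),sqrt(13),26.36,99,77*sqrt(14)]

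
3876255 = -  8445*( -459)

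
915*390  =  356850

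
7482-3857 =3625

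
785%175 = 85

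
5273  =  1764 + 3509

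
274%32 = 18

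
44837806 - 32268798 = 12569008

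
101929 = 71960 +29969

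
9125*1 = 9125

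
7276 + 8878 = 16154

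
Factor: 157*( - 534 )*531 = - 2^1*3^3*59^1 * 89^1 * 157^1 = - 44517978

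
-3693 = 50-3743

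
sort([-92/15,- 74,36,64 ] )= [-74, - 92/15,36  ,  64] 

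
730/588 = 1 + 71/294 = 1.24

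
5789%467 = 185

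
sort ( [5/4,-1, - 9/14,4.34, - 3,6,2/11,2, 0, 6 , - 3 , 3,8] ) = [ - 3, - 3, - 1, - 9/14 , 0, 2/11,5/4,2,3,4.34, 6,6, 8 ] 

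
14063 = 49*287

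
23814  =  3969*6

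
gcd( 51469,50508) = 1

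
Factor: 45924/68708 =129/193 = 3^1  *  43^1*193^(-1 ) 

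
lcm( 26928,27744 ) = 915552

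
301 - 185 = 116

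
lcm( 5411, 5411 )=5411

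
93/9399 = 31/3133 = 0.01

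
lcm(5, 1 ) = 5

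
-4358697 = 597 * ( - 7301 ) 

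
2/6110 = 1/3055 = 0.00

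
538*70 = 37660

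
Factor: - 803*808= - 2^3*11^1*73^1*101^1 = -  648824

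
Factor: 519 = 3^1*173^1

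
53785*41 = 2205185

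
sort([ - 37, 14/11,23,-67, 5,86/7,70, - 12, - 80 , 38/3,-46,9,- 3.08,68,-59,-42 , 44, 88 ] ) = [-80,-67,  -  59,- 46,  -  42,- 37, - 12,  -  3.08,14/11,5 , 9,  86/7,38/3, 23,44, 68, 70,  88 ] 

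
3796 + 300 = 4096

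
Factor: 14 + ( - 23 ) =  - 9  =  - 3^2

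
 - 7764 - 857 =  - 8621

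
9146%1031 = 898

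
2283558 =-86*(-26553) 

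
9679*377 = 3648983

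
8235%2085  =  1980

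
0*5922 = 0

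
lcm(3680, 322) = 25760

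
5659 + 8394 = 14053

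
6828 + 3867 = 10695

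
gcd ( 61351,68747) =1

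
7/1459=7/1459 = 0.00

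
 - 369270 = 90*( - 4103 ) 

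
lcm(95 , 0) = 0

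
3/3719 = 3/3719 = 0.00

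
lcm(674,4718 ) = 4718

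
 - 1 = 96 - 97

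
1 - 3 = - 2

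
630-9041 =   -  8411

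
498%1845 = 498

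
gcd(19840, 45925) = 5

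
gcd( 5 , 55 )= 5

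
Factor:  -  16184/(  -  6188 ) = 2^1*13^ (  -  1 ) * 17^1 = 34/13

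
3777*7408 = 27980016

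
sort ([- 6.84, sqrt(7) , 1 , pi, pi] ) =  [-6.84, 1, sqrt(7 ), pi, pi]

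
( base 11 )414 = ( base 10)499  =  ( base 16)1F3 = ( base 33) f4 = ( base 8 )763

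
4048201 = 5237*773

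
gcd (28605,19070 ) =9535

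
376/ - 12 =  - 94/3 =- 31.33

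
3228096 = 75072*43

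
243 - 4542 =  - 4299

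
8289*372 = 3083508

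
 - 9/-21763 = 9/21763 = 0.00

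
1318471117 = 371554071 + 946917046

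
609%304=1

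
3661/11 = 332 + 9/11 = 332.82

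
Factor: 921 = 3^1 * 307^1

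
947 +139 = 1086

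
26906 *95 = 2556070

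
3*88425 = 265275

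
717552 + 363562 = 1081114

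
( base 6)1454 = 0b110001010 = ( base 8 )612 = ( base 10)394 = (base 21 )ig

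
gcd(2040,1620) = 60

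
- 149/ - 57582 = 149/57582 = 0.00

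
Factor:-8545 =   -  5^1*1709^1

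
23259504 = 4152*5602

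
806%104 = 78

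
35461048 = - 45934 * (-772) 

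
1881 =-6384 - -8265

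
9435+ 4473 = 13908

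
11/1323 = 11/1323=0.01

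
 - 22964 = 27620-50584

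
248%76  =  20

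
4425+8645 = 13070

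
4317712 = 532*8116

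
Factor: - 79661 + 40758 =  - 38903^1 = - 38903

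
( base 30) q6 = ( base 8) 1422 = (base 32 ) OI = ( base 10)786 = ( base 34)n4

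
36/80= 9/20 = 0.45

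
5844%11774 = 5844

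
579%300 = 279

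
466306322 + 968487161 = 1434793483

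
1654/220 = 827/110 = 7.52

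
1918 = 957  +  961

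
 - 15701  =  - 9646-6055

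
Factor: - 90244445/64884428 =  - 2^( - 2)* 5^1 * 7^ (  -  2 )*331043^( - 1)*18048889^1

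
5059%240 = 19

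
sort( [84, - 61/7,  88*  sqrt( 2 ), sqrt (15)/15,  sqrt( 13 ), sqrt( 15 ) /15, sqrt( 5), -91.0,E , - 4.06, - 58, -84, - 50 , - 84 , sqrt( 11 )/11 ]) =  [  -  91.0, - 84, - 84, - 58 , - 50 , - 61/7, - 4.06,sqrt(15) /15 , sqrt(15 ) /15,sqrt( 11)/11 , sqrt( 5),E, sqrt(13 ), 84, 88*sqrt( 2 )] 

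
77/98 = 11/14 = 0.79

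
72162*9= 649458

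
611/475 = 611/475 = 1.29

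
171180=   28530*6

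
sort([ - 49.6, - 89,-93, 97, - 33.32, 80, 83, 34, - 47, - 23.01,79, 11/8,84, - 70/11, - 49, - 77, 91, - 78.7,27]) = [ - 93, - 89, - 78.7, - 77,-49.6, - 49, - 47, - 33.32,  -  23.01,  -  70/11, 11/8,27, 34,  79,80, 83, 84 , 91,97]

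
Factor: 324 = 2^2 * 3^4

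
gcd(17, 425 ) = 17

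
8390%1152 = 326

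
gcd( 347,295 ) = 1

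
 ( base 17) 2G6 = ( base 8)1530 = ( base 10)856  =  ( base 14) 452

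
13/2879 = 13/2879 = 0.00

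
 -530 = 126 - 656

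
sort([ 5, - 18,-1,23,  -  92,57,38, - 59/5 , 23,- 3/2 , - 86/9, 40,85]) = [  -  92, - 18, - 59/5,  -  86/9,-3/2, - 1,5, 23, 23, 38, 40,57,85]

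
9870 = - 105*(  -  94) 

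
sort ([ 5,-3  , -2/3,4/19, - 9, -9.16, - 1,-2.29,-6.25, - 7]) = [-9.16, - 9, - 7, - 6.25, - 3,-2.29,- 1 , - 2/3 , 4/19 , 5]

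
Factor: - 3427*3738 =- 12810126=- 2^1*3^1*7^1 * 23^1 *89^1*149^1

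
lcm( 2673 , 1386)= 37422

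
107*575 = 61525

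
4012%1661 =690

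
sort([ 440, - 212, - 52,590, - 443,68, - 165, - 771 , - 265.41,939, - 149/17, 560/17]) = [ - 771,-443,-265.41, - 212, - 165, - 52, - 149/17,560/17,68,440,590, 939 ]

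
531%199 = 133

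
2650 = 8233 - 5583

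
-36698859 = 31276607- 67975466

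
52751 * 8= 422008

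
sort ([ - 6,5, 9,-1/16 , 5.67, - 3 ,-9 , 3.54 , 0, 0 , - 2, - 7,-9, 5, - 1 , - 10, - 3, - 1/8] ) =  [ - 10, - 9,- 9, - 7,-6 , - 3,-3,-2,  -  1, - 1/8 , - 1/16,0 , 0, 3.54 , 5, 5,5.67,9]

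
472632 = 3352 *141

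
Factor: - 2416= - 2^4 * 151^1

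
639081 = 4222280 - 3583199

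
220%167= 53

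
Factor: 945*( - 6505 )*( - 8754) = 2^1 * 3^4 *5^2*7^1 * 1301^1*1459^1  =  53812807650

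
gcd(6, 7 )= 1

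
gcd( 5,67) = 1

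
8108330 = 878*9235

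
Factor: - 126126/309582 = -3^ ( - 3)*11^1=- 11/27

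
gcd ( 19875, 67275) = 75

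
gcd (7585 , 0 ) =7585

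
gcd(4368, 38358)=6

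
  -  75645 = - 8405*9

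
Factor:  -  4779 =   -  3^4*59^1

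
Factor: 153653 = 19^1 * 8087^1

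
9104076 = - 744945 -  - 9849021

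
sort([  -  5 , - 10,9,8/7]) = [ - 10, - 5, 8/7, 9]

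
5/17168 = 5/17168  =  0.00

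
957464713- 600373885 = 357090828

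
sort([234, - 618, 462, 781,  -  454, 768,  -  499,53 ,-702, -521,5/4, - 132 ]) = [-702,-618,-521 ,-499 , - 454, - 132,5/4, 53,  234,462, 768, 781 ]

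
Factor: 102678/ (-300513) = - 314/919 = -2^1*157^1 * 919^ ( - 1 ) 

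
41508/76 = 10377/19=546.16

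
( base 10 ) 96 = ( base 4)1200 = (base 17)5b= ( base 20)4g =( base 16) 60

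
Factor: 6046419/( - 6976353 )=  - 2015473/2325451 = -271^(-1)*8581^( - 1)*2015473^1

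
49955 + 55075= 105030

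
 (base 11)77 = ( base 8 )124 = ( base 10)84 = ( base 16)54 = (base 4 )1110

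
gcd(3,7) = 1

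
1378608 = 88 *15666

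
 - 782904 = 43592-826496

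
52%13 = 0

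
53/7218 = 53/7218 = 0.01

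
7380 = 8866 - 1486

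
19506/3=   6502 = 6502.00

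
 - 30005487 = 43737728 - 73743215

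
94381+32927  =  127308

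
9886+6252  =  16138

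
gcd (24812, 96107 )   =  1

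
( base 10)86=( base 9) 105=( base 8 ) 126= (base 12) 72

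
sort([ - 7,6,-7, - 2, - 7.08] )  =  [ -7.08, - 7, - 7, - 2,6 ]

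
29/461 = 29/461 =0.06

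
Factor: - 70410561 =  - 3^1*13^1*19^1*95021^1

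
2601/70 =2601/70 = 37.16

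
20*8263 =165260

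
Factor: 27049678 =2^1*139^1*97301^1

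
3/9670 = 3/9670   =  0.00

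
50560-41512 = 9048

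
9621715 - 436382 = 9185333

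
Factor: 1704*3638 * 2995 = 18566460240 = 2^4*3^1* 5^1*17^1*71^1 * 107^1 * 599^1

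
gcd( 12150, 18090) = 270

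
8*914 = 7312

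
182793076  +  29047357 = 211840433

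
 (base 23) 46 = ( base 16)62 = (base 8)142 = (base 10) 98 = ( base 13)77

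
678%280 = 118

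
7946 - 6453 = 1493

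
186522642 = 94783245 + 91739397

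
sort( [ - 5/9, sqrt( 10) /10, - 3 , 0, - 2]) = [ - 3, - 2, - 5/9, 0, sqrt( 10)/10] 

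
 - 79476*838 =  - 66600888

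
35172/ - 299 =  - 35172/299 =- 117.63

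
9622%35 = 32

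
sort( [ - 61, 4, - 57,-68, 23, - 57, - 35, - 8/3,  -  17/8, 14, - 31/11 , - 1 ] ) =[ - 68,- 61, - 57 , - 57, - 35, - 31/11, - 8/3, - 17/8, -1, 4,  14,  23 ]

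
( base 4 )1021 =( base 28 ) 2H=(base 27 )2J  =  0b1001001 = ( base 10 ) 73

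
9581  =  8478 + 1103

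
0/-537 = 0/1= - 0.00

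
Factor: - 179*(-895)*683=5^1*179^2*683^1 = 109420015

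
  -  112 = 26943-27055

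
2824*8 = 22592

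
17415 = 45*387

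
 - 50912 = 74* ( - 688)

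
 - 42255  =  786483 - 828738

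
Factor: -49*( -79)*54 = 2^1*3^3 *7^2* 79^1=209034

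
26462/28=13231/14 = 945.07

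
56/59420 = 14/14855 = 0.00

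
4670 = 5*934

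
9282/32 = 4641/16 = 290.06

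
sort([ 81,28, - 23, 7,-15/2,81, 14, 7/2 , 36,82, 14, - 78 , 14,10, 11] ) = [-78, - 23, - 15/2, 7/2, 7, 10, 11, 14,14, 14 , 28, 36, 81, 81, 82 ]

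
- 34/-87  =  34/87=0.39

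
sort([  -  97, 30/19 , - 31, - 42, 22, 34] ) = [ - 97, - 42,-31, 30/19,22, 34]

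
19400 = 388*50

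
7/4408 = 7/4408 = 0.00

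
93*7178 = 667554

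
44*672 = 29568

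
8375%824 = 135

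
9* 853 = 7677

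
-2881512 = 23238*(  -  124) 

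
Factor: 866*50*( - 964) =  - 2^4*5^2*241^1*433^1=-41741200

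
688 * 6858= 4718304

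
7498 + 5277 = 12775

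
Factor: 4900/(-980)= - 5^1 = - 5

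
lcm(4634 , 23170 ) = 23170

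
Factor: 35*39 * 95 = 129675 = 3^1*5^2*7^1*13^1*19^1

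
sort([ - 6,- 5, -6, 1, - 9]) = [ - 9, - 6, - 6, - 5,1]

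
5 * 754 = 3770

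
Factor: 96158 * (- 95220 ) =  - 9156164760 = - 2^3 * 3^2 * 5^1*23^2 * 48079^1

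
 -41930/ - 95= 8386/19 = 441.37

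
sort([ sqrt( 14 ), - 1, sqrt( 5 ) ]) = [ - 1,sqrt( 5),sqrt (14 )]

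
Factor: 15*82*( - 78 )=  - 95940  =  - 2^2*3^2*5^1*13^1 * 41^1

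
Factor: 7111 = 13^1*547^1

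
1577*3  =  4731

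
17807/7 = 2543 + 6/7=2543.86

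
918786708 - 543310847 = 375475861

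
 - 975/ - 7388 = 975/7388 =0.13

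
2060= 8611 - 6551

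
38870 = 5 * 7774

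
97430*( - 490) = -47740700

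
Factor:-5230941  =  - 3^1*53^1 * 167^1* 197^1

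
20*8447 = 168940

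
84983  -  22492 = 62491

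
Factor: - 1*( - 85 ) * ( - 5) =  - 5^2*17^1 = -425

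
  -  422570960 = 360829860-783400820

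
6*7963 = 47778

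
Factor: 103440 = 2^4*3^1 * 5^1*431^1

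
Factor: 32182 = 2^1*16091^1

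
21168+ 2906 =24074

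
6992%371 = 314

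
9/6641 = 9/6641 = 0.00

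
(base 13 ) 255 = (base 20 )108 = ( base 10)408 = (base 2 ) 110011000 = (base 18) 14C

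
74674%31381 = 11912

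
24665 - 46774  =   - 22109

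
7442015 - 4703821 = 2738194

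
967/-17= - 57 + 2/17 = - 56.88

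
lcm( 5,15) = 15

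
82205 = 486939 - 404734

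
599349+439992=1039341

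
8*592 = 4736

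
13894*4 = 55576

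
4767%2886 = 1881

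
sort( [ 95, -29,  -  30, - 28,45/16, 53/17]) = [-30, - 29, - 28,45/16, 53/17,95 ]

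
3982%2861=1121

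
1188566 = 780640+407926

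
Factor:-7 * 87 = - 609 = - 3^1 * 7^1*29^1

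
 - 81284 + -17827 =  - 99111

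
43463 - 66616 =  - 23153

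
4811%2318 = 175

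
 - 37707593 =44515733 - 82223326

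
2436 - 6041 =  - 3605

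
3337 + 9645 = 12982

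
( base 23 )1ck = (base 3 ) 1010120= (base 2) 1100111001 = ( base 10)825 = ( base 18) 29F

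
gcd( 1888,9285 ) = 1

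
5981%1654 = 1019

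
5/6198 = 5/6198 = 0.00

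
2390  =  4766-2376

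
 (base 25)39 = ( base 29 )2Q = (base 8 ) 124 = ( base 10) 84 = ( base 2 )1010100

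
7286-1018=6268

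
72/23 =3 + 3/23   =  3.13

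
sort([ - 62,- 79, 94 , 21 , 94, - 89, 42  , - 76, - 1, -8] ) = [ -89, - 79, - 76,  -  62, - 8, - 1, 21, 42, 94,94]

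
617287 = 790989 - 173702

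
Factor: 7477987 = 11^1*613^1*1109^1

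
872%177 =164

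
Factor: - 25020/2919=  - 2^2*3^1*5^1 *7^( - 1 )= -60/7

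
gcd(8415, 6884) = 1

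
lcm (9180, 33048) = 165240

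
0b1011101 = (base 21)49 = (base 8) 135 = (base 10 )93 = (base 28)39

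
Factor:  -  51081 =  - 3^1* 17027^1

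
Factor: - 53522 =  - 2^1*7^1*3823^1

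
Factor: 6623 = 37^1 *179^1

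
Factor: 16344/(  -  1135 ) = - 2^3*3^2 * 5^( - 1)= -72/5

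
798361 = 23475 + 774886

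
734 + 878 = 1612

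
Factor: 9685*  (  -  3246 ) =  - 31437510 = - 2^1*3^1*5^1*13^1*149^1*541^1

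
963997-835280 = 128717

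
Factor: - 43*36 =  - 1548= - 2^2*3^2*43^1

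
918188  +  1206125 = 2124313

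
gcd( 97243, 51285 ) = 1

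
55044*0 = 0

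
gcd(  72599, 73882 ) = 1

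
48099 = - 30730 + 78829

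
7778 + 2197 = 9975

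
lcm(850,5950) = 5950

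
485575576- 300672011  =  184903565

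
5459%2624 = 211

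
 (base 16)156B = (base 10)5483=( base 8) 12553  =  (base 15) 1958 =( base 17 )11g9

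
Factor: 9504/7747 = 2^5*3^3*11^1*61^(-1 )*127^(-1 ) 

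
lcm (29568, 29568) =29568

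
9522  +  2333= 11855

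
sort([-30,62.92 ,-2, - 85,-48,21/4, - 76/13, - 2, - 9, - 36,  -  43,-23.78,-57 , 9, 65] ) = [ - 85, - 57, -48,  -  43,-36 ,-30, - 23.78,  -  9, - 76/13,-2 ,-2 , 21/4,9,62.92,  65 ] 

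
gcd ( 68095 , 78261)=1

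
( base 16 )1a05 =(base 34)5pv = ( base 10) 6661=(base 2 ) 1101000000101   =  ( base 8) 15005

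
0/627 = 0 = 0.00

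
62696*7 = 438872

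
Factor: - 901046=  - 2^1 * 31^1 * 14533^1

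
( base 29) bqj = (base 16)2728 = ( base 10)10024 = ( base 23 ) ilj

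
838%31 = 1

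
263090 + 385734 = 648824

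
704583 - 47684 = 656899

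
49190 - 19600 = 29590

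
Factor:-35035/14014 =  - 5/2 = -2^( - 1)*5^1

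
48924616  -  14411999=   34512617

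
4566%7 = 2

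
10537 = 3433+7104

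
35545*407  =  14466815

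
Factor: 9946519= 11^1*19^1* 47591^1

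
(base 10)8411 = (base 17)1C1D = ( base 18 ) 17h5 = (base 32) 86R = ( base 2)10000011011011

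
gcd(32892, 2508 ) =12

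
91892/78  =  1178 + 4/39 = 1178.10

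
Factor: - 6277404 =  - 2^2*3^1*7^1*74731^1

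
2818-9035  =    -  6217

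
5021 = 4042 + 979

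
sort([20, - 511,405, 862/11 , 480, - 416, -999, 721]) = [ - 999,-511,-416, 20,862/11, 405,480,721 ] 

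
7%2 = 1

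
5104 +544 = 5648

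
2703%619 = 227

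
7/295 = 7/295 = 0.02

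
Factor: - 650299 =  - 13^1*50023^1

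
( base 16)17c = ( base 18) 132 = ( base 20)j0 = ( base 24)FK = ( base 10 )380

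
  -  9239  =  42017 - 51256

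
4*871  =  3484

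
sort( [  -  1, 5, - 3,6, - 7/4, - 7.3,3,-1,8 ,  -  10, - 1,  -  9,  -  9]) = [ - 10, - 9,-9,  -  7.3,-3,-7/4, - 1, - 1, - 1,3,5,6,  8]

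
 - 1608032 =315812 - 1923844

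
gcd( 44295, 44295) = 44295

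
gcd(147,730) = 1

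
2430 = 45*54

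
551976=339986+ 211990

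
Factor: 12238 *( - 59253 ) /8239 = -2^1*3^1 * 7^(- 1 )*11^(-1 )*29^1*107^( - 1 )*211^1*19751^1= - 725138214/8239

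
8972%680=132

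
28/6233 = 28/6233 = 0.00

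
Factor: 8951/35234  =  2^(- 1)*79^( - 1 )*223^( - 1)*8951^1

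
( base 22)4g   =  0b1101000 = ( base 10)104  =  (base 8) 150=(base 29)3h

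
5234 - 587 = 4647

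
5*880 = 4400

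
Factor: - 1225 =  - 5^2*7^2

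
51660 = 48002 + 3658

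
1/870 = 1/870= 0.00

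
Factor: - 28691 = -13^1* 2207^1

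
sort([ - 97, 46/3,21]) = [ - 97,  46/3, 21]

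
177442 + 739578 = 917020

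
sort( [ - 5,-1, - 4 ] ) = [ - 5, - 4, - 1] 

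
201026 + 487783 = 688809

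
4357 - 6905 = - 2548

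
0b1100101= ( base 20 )51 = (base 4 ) 1211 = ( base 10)101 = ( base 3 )10202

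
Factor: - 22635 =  - 3^2 * 5^1*503^1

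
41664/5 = 8332 +4/5 = 8332.80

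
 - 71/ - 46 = 1+25/46 =1.54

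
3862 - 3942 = - 80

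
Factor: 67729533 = 3^1*22576511^1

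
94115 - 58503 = 35612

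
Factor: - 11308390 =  - 2^1 * 5^1*151^1*7489^1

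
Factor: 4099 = 4099^1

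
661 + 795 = 1456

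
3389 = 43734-40345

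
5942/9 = 660+2/9 = 660.22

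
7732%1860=292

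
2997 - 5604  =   - 2607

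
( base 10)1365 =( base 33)18c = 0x555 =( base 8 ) 2525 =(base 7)3660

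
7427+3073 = 10500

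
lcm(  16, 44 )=176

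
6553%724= 37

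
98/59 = 98/59 = 1.66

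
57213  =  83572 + - 26359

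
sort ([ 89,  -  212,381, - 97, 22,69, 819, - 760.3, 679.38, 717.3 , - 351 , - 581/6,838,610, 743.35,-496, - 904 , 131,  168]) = [ - 904,- 760.3, - 496 , - 351,- 212, - 97, - 581/6, 22,69, 89,131,168, 381,610,679.38,717.3,743.35,819,838 ] 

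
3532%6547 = 3532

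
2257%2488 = 2257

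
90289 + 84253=174542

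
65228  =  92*709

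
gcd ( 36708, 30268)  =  644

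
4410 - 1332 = 3078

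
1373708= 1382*994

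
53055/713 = 53055/713 = 74.41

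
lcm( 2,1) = 2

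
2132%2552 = 2132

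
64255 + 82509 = 146764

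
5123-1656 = 3467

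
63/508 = 63/508 =0.12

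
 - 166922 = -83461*2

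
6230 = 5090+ 1140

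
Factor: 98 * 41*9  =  2^1*3^2*7^2*41^1 =36162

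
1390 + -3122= - 1732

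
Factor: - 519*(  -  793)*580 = 238708860=2^2*3^1*5^1* 13^1* 29^1*61^1*173^1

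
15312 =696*22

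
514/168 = 257/84 = 3.06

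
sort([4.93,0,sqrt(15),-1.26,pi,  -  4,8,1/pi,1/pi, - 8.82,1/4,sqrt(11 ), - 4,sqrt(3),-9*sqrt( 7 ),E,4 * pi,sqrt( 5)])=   [ - 9* sqrt ( 7 ), - 8.82, - 4, - 4, - 1.26,0,1/4,1/pi,1/pi,sqrt(3 ),sqrt (5) , E,pi, sqrt( 11),sqrt( 15),4.93,  8, 4*pi] 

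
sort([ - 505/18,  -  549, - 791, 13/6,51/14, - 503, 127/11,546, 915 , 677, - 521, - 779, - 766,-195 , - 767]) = [- 791, - 779, - 767, - 766, - 549, - 521,-503,-195, - 505/18, 13/6,  51/14, 127/11,  546,677, 915] 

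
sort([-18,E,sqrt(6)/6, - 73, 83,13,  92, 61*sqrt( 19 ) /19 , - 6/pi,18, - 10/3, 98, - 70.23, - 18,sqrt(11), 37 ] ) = [ - 73, - 70.23, - 18, - 18, - 10/3, - 6/pi, sqrt(6) /6,E,sqrt( 11),13,61  *  sqrt( 19)/19,18,37, 83,92, 98 ]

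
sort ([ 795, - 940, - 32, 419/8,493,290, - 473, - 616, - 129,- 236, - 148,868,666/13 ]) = [ - 940, - 616,-473, - 236, - 148, - 129, -32,  666/13,419/8,290,493,795,  868]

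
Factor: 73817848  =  2^3 * 13^2*71^1 * 769^1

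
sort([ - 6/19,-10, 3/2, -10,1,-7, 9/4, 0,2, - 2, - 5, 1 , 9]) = [ - 10, - 10, - 7, - 5, - 2, - 6/19,0, 1, 1 , 3/2, 2, 9/4, 9]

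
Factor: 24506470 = 2^1 * 5^1*109^1*22483^1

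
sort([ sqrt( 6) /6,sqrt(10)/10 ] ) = [ sqrt(10) /10,sqrt (6 ) /6] 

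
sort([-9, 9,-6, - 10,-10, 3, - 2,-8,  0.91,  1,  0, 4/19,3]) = [-10,- 10,- 9 , - 8,- 6, - 2,0, 4/19,0.91, 1,3,  3, 9]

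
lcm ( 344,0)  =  0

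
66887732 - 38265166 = 28622566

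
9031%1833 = 1699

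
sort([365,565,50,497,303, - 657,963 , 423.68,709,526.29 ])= [ - 657,50,  303,365, 423.68, 497,526.29, 565, 709, 963] 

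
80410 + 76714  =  157124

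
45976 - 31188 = 14788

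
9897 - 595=9302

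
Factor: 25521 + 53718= 79239  =  3^1*61^1 * 433^1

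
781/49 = 15+46/49 = 15.94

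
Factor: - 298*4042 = -1204516 = - 2^2*43^1*47^1*149^1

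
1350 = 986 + 364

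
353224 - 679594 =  - 326370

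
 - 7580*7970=-60412600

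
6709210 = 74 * 90665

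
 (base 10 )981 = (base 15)456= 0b1111010101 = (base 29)14O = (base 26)1bj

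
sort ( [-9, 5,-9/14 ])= [ - 9 , - 9/14 , 5 ] 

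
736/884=184/221 = 0.83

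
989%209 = 153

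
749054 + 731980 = 1481034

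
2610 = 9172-6562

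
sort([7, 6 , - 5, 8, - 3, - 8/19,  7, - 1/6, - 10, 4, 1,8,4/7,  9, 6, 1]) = [  -  10 , - 5,-3, - 8/19, - 1/6,4/7 , 1,1,  4, 6, 6, 7, 7,8,8,9 ] 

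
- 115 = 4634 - 4749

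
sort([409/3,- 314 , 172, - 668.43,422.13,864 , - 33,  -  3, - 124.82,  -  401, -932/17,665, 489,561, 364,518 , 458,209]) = [ - 668.43, - 401 ,  -  314, - 124.82, - 932/17, - 33, - 3,  409/3, 172, 209, 364,422.13,458 , 489,518,561, 665, 864]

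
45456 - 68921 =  - 23465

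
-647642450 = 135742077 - 783384527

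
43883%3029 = 1477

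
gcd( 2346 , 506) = 46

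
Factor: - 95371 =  - 283^1*337^1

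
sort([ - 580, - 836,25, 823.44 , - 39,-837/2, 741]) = [-836,- 580,-837/2, - 39, 25, 741,823.44]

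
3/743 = 3/743=0.00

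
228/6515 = 228/6515 = 0.03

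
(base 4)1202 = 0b1100010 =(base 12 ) 82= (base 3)10122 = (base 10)98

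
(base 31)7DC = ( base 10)7142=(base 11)5403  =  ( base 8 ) 15746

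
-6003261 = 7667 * (-783)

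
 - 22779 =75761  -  98540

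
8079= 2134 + 5945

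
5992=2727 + 3265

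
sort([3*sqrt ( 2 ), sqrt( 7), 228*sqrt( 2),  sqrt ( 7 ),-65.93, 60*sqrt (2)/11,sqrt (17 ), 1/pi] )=[ - 65.93, 1/pi,  sqrt ( 7 ), sqrt(7 ) , sqrt( 17 ) , 3*sqrt( 2), 60 * sqrt ( 2 ) /11,228*sqrt (2 )]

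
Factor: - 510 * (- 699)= 2^1*3^2 * 5^1*17^1  *233^1  =  356490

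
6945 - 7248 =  - 303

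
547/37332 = 547/37332 = 0.01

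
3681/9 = 409 = 409.00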